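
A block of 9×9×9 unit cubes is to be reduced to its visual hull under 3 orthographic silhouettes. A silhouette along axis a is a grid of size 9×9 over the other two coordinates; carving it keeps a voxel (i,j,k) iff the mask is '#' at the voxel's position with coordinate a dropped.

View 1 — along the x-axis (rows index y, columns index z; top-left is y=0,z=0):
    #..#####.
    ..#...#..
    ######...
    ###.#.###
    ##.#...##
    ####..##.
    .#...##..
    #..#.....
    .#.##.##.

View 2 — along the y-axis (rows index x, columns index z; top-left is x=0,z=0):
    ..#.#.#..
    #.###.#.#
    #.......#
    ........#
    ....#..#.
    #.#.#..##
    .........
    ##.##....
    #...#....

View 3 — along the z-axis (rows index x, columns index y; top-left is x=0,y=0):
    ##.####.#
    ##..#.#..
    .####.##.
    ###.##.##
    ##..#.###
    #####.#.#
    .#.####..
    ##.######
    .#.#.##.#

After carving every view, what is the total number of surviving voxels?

before carving: 729 voxels (9×9×9)
step 1: project along x, AND mask (42/81) → |grid| = 378
step 2: project along y, AND mask (25/81) → |grid| = 114
step 3: project along z, AND mask (55/81) → |grid| = 73

voxel count = 73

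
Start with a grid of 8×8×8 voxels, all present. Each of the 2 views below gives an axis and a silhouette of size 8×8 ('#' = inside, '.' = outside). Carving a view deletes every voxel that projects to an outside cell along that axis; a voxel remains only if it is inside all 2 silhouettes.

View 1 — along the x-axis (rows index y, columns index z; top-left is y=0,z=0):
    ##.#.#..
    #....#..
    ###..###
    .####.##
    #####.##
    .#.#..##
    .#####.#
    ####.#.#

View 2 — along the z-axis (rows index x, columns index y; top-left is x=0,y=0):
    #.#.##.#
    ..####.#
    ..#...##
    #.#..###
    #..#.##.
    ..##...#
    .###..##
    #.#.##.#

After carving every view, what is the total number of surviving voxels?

before carving: 512 voxels (8×8×8)
after view 1 [x-axis, 41 of 64 cells solid] → remaining = 328
after view 2 [z-axis, 35 of 64 cells solid] → remaining = 191

voxel count = 191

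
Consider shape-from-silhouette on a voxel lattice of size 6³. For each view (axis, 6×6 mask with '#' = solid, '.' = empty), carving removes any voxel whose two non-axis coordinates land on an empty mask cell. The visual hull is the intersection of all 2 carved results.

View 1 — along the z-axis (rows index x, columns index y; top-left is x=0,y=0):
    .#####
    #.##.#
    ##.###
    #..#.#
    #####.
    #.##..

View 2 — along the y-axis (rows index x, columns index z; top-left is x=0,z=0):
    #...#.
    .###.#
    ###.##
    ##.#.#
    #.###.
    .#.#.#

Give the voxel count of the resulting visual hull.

start: 6×6×6 = 216 voxels
carve view 1 (along z, XY-mask fill 25/36): 150 voxels remain
carve view 2 (along y, XZ-mask fill 22/36): 92 voxels remain

92 voxels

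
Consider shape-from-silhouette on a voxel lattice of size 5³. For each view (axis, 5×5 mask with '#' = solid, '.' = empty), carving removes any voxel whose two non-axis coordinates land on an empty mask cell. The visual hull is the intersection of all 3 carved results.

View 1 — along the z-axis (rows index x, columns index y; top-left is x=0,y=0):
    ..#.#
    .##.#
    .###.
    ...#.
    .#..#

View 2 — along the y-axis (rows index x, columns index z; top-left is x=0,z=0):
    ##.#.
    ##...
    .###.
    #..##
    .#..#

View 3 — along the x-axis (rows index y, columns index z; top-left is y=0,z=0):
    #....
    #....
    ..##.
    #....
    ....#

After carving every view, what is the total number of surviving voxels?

|visual hull| = 6

initial block: 5^3 = 125
  1. axis=2 (XY plane), |mask|=11  ⇒  voxels=55
  2. axis=1 (XZ plane), |mask|=13  ⇒  voxels=28
  3. axis=0 (YZ plane), |mask|=6  ⇒  voxels=6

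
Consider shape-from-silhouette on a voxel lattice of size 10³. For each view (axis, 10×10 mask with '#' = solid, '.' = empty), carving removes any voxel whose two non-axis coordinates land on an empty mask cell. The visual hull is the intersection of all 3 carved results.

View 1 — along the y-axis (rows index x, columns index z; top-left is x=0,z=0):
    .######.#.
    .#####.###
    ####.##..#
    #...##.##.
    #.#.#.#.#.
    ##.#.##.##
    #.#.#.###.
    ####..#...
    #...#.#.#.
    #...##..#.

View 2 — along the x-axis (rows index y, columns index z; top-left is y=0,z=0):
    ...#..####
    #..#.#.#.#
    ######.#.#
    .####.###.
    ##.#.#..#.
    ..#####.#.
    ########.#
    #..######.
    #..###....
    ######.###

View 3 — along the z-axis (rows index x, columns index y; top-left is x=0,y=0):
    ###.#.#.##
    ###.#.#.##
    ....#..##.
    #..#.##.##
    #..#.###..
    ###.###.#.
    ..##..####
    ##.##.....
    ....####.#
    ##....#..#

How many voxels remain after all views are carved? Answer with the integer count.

initial block: 10^3 = 1000
carve view 1 (along y, XZ-mask fill 58/100): 580 voxels remain
carve view 2 (along x, YZ-mask fill 65/100): 377 voxels remain
carve view 3 (along z, XY-mask fill 54/100): 208 voxels remain

voxel count = 208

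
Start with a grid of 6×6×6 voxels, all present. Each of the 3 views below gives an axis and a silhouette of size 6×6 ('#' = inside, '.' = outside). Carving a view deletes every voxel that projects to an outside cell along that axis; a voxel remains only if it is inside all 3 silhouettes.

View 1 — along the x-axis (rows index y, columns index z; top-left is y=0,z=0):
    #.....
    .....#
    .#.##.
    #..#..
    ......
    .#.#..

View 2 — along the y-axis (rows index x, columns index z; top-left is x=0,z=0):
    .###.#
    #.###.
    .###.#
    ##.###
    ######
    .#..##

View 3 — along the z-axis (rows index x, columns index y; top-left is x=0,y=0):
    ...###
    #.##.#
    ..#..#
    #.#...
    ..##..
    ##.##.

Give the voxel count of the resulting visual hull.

voxel count = 23

before carving: 216 voxels (6×6×6)
carve view 1 (along x, YZ-mask fill 9/36): 54 voxels remain
carve view 2 (along y, XZ-mask fill 26/36): 40 voxels remain
carve view 3 (along z, XY-mask fill 17/36): 23 voxels remain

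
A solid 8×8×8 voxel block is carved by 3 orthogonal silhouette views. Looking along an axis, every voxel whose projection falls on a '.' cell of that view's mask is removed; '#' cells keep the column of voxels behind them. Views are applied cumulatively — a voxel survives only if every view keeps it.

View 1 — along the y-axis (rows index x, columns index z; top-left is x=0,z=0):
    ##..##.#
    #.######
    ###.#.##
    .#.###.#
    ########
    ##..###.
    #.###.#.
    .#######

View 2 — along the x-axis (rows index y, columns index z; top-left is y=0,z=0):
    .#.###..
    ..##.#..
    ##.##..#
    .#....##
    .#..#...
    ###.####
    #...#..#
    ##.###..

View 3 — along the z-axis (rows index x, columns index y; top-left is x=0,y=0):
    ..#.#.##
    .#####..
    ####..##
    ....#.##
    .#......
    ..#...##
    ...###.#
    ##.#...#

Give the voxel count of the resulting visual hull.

voxel count = 88

start: 8×8×8 = 512 voxels
V1 y: intersect with XZ mask (48 set) -- 384 left
V2 x: intersect with YZ mask (32 set) -- 198 left
V3 z: intersect with XY mask (30 set) -- 88 left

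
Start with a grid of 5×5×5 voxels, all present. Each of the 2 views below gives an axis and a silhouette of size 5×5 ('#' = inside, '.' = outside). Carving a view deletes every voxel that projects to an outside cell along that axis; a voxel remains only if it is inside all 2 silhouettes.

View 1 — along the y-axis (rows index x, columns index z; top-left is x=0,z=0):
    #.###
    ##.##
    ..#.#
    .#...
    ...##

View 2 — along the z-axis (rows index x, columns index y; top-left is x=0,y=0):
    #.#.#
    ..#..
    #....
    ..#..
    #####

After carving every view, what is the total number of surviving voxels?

initial block: 5^3 = 125
[1] y-view keeps 13 columns → grid now 65
[2] z-view keeps 11 columns → grid now 29

|visual hull| = 29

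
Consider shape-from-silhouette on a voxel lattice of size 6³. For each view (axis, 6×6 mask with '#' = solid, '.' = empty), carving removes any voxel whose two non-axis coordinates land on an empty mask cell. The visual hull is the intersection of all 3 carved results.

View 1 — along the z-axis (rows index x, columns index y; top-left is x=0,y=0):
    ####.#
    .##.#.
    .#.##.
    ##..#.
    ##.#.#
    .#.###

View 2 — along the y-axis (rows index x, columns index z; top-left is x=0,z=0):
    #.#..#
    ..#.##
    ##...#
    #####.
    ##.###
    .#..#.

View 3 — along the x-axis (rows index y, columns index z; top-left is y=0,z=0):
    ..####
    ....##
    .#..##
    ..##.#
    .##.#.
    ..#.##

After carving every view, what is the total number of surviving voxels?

full grid |V| = 216
V1 z: intersect with XY mask (22 set) -- 132 left
V2 y: intersect with XZ mask (21 set) -- 76 left
V3 x: intersect with YZ mask (18 set) -- 37 left

remaining voxels: 37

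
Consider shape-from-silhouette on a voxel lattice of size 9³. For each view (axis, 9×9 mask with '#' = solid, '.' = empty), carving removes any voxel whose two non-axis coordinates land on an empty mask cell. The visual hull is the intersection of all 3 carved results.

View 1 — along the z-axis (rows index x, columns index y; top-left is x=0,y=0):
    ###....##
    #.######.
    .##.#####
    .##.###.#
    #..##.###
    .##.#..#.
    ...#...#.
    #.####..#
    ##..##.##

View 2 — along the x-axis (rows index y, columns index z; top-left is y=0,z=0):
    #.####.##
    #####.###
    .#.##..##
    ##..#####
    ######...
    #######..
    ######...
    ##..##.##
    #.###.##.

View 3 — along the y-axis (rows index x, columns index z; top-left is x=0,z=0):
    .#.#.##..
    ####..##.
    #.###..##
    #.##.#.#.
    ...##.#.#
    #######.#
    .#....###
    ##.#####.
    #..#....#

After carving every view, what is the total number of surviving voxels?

full grid |V| = 729
[1] z-view keeps 49 columns → grid now 441
[2] x-view keeps 58 columns → grid now 312
[3] y-view keeps 47 columns → grid now 180

remaining voxels: 180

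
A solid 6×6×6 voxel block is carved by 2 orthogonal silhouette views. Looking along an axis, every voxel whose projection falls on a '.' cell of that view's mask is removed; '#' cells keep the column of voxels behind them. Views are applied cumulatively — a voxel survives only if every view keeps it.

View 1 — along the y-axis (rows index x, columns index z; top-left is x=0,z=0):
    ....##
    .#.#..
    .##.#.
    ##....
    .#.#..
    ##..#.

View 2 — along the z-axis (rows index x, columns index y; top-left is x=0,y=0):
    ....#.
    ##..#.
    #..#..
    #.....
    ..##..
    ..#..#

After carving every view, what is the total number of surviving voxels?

remaining voxels: 26

full grid |V| = 216
  1. axis=1 (XZ plane), |mask|=14  ⇒  voxels=84
  2. axis=2 (XY plane), |mask|=11  ⇒  voxels=26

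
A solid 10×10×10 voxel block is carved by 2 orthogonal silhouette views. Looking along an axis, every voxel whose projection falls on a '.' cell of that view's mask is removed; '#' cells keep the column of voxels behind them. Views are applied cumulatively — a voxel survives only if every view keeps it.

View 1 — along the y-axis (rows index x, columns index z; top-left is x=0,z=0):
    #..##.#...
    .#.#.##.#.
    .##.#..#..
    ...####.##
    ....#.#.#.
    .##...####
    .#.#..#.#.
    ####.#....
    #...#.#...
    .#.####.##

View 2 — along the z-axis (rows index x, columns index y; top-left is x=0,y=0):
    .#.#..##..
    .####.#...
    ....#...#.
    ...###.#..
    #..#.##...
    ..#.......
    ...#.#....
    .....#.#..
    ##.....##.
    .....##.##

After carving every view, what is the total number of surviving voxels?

149 voxels

before carving: 1000 voxels (10×10×10)
carve view 1 (along y, XZ-mask fill 47/100): 470 voxels remain
carve view 2 (along z, XY-mask fill 32/100): 149 voxels remain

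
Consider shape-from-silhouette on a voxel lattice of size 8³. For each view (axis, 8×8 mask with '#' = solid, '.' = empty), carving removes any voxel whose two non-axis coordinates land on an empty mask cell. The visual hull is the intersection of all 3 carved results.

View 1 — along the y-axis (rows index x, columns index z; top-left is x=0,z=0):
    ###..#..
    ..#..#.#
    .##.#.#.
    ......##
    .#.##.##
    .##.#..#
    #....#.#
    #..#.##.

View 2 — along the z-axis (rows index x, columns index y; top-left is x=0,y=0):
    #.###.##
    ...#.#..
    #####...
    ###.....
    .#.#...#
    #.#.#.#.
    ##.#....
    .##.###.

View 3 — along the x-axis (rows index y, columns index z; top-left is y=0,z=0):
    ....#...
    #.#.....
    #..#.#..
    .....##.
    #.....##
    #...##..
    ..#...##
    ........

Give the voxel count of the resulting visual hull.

voxel count = 27

start: 8×8×8 = 512 voxels
  1. axis=1 (XZ plane), |mask|=29  ⇒  voxels=232
  2. axis=2 (XY plane), |mask|=31  ⇒  voxels=116
  3. axis=0 (YZ plane), |mask|=17  ⇒  voxels=27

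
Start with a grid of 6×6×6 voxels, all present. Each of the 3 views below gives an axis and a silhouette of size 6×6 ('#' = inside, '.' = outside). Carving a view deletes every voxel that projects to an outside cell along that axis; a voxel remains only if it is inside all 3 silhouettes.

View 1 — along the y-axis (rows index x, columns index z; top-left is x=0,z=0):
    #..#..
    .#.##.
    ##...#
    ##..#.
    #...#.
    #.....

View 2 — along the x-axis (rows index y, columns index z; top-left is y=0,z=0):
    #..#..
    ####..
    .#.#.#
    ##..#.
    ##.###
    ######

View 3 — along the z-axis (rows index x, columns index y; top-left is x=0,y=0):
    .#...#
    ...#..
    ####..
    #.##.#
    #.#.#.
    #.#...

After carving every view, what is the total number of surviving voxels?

before carving: 216 voxels (6×6×6)
V1 y: intersect with XZ mask (14 set) -- 84 left
V2 x: intersect with YZ mask (23 set) -- 62 left
V3 z: intersect with XY mask (16 set) -- 25 left

remaining voxels: 25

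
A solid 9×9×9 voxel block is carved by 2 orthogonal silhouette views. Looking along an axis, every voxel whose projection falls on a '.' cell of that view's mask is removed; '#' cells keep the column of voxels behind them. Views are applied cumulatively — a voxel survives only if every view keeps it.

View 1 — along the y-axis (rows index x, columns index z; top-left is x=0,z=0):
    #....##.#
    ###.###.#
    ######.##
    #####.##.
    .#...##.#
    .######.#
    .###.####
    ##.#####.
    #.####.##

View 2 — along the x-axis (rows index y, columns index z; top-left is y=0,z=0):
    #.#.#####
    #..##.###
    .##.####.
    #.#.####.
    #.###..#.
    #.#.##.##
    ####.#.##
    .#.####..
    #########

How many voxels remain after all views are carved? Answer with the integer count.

remaining voxels: 363

initial block: 9^3 = 729
carve view 1 (along y, XZ-mask fill 58/81): 522 voxels remain
carve view 2 (along x, YZ-mask fill 57/81): 363 voxels remain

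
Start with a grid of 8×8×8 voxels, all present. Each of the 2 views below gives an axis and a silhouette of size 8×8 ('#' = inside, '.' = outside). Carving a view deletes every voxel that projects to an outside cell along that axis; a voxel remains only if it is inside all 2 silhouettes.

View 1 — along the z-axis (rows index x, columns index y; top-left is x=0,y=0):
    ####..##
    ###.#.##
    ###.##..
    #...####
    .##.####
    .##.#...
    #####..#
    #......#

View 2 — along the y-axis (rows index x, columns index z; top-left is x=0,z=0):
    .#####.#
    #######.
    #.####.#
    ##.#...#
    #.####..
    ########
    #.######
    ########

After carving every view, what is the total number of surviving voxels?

|visual hull| = 240

start: 8×8×8 = 512 voxels
after view 1 [z-axis, 39 of 64 cells solid] → remaining = 312
after view 2 [y-axis, 51 of 64 cells solid] → remaining = 240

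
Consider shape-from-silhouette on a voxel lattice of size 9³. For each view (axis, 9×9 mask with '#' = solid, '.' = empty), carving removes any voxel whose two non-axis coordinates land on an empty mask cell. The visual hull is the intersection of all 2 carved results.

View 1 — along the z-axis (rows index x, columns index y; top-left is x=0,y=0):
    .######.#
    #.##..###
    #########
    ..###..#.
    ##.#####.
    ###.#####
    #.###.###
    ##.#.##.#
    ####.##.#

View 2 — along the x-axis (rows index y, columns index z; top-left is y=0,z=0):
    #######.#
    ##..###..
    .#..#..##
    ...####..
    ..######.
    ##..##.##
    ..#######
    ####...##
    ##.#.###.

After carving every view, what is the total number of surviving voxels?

remaining voxels: 352

initial block: 9^3 = 729
V1 z: intersect with XY mask (61 set) -- 549 left
V2 x: intersect with YZ mask (52 set) -- 352 left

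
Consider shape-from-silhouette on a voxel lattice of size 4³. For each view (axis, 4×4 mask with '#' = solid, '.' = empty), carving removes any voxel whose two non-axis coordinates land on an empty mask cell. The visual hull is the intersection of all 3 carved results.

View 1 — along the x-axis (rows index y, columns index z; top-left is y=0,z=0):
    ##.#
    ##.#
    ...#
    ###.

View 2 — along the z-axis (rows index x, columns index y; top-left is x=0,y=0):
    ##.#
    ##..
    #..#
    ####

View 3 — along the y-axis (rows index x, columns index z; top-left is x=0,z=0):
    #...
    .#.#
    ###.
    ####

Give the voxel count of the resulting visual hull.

|visual hull| = 22

start: 4×4×4 = 64 voxels
V1 x: intersect with YZ mask (10 set) -- 40 left
V2 z: intersect with XY mask (11 set) -- 31 left
V3 y: intersect with XZ mask (10 set) -- 22 left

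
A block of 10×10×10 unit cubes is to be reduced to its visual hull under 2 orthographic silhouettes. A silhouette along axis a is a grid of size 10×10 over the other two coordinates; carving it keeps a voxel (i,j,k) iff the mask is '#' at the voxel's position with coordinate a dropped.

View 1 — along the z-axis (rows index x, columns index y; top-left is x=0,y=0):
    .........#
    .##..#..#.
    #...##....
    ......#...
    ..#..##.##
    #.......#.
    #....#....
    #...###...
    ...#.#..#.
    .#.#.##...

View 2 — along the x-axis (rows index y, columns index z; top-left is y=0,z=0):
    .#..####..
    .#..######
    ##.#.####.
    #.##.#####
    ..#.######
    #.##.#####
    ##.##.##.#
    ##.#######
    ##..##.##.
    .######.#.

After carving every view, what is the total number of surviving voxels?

start: 10×10×10 = 1000 voxels
step 1: project along z, AND mask (29/100) → |grid| = 290
step 2: project along x, AND mask (71/100) → |grid| = 200

remaining voxels: 200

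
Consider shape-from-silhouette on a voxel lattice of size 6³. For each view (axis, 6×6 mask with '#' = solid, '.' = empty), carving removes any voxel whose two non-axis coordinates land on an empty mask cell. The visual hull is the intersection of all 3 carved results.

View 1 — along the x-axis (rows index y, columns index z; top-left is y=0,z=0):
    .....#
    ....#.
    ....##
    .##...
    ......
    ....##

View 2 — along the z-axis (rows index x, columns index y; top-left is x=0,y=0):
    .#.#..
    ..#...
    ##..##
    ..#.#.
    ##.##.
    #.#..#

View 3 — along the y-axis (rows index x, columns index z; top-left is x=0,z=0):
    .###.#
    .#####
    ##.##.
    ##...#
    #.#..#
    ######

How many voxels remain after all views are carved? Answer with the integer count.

full grid |V| = 216
after view 1 [x-axis, 8 of 36 cells solid] → remaining = 48
after view 2 [z-axis, 16 of 36 cells solid] → remaining = 20
after view 3 [y-axis, 25 of 36 cells solid] → remaining = 14

14 voxels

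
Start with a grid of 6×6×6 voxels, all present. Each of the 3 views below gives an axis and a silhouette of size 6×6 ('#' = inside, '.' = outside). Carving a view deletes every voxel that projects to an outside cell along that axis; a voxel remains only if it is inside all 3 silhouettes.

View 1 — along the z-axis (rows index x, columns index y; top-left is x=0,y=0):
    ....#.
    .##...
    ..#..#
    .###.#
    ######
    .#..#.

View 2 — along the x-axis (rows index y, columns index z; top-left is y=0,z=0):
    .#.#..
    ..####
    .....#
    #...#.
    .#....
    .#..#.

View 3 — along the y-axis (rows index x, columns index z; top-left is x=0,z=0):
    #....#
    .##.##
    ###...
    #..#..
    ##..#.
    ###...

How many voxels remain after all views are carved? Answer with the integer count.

initial block: 6^3 = 216
after view 1 [z-axis, 17 of 36 cells solid] → remaining = 102
after view 2 [x-axis, 12 of 36 cells solid] → remaining = 35
after view 3 [y-axis, 17 of 36 cells solid] → remaining = 16

remaining voxels: 16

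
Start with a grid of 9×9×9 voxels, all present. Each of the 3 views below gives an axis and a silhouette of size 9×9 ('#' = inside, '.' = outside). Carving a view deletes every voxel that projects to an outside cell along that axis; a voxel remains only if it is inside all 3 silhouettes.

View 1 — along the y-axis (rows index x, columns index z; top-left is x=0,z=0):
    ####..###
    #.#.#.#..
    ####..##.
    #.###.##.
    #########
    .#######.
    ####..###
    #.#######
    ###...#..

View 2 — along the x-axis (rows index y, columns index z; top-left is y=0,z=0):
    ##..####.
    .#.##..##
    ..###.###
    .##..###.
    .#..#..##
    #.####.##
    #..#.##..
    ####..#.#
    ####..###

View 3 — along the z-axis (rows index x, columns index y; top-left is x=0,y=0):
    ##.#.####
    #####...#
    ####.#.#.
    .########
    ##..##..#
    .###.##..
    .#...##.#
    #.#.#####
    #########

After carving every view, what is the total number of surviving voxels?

remaining voxels: 228

full grid |V| = 729
  1. axis=1 (XZ plane), |mask|=58  ⇒  voxels=522
  2. axis=0 (YZ plane), |mask|=50  ⇒  voxels=327
  3. axis=2 (XY plane), |mask|=57  ⇒  voxels=228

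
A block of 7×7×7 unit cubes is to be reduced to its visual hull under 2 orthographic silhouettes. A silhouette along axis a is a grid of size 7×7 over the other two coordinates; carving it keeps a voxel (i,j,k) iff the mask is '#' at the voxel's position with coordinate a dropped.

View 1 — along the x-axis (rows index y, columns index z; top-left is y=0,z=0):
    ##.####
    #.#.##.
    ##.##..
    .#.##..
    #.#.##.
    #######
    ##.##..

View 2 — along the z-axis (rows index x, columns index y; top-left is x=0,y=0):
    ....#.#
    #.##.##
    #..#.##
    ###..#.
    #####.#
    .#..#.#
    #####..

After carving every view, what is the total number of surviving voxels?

|visual hull| = 131

initial block: 7^3 = 343
after view 1 [x-axis, 32 of 49 cells solid] → remaining = 224
after view 2 [z-axis, 29 of 49 cells solid] → remaining = 131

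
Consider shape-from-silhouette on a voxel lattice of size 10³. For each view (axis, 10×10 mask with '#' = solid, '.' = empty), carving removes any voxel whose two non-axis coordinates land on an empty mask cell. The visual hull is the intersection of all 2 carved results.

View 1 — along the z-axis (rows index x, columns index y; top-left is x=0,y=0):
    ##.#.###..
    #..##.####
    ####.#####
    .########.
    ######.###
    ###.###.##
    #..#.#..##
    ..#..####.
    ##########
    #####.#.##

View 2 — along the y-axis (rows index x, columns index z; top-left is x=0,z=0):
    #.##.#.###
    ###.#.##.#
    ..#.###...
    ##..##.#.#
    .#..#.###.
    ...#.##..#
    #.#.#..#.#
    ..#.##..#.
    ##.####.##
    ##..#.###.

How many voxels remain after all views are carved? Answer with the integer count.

before carving: 1000 voxels (10×10×10)
V1 z: intersect with XY mask (75 set) -- 750 left
V2 y: intersect with XZ mask (56 set) -- 425 left

voxel count = 425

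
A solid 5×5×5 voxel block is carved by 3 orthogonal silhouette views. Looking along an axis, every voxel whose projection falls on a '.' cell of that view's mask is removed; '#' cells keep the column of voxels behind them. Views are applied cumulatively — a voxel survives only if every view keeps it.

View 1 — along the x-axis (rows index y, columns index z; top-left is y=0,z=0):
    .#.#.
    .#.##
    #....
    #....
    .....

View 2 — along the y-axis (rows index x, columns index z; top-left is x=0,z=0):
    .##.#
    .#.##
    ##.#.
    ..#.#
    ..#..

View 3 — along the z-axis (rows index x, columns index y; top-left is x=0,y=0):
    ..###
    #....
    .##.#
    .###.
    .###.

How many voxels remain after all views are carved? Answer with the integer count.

voxel count = 6

full grid |V| = 125
step 1: project along x, AND mask (7/25) → |grid| = 35
step 2: project along y, AND mask (12/25) → |grid| = 15
step 3: project along z, AND mask (13/25) → |grid| = 6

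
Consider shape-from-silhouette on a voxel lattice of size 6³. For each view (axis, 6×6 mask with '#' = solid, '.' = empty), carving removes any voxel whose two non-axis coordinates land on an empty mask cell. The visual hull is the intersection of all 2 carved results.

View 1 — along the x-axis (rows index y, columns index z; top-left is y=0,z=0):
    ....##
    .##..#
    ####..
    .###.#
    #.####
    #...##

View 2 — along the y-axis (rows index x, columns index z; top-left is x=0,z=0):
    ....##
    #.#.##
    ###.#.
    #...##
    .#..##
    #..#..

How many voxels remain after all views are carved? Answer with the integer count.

|visual hull| = 64

initial block: 6^3 = 216
V1 x: intersect with YZ mask (21 set) -- 126 left
V2 y: intersect with XZ mask (18 set) -- 64 left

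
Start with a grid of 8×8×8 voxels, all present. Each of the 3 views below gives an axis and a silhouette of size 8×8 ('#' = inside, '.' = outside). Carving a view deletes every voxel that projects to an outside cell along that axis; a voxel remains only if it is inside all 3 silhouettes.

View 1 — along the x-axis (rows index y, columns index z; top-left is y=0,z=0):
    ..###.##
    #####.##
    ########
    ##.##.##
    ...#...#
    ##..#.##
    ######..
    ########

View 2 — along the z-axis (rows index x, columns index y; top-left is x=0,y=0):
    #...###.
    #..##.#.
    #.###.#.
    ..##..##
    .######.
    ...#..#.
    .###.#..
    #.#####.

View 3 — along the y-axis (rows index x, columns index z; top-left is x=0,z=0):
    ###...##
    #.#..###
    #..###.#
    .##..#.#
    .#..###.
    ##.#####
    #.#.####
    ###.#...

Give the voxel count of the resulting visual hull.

initial block: 8^3 = 512
after view 1 [x-axis, 47 of 64 cells solid] → remaining = 376
after view 2 [z-axis, 35 of 64 cells solid] → remaining = 196
after view 3 [y-axis, 40 of 64 cells solid] → remaining = 114

|visual hull| = 114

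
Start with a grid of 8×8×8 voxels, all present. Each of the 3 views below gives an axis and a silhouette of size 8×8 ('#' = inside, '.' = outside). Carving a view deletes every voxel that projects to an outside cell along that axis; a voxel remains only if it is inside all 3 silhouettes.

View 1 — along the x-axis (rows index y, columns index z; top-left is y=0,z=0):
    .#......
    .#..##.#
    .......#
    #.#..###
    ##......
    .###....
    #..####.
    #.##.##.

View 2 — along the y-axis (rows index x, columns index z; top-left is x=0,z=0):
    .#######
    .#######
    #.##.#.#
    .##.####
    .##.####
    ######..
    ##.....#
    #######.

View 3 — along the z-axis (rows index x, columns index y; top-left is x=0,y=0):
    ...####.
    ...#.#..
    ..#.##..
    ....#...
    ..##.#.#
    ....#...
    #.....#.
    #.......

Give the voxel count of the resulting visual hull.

39 voxels

before carving: 512 voxels (8×8×8)
after view 1 [x-axis, 26 of 64 cells solid] → remaining = 208
after view 2 [y-axis, 47 of 64 cells solid] → remaining = 153
after view 3 [z-axis, 18 of 64 cells solid] → remaining = 39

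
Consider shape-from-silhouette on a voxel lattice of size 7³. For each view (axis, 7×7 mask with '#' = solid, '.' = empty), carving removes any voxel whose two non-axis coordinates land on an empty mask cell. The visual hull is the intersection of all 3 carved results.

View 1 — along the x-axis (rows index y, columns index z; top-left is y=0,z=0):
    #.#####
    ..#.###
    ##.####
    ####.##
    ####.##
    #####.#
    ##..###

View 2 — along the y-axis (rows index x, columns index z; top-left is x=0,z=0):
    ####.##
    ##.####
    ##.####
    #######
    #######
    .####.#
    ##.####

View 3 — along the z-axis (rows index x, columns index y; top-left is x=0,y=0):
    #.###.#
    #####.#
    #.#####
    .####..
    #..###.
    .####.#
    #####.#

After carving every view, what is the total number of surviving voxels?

before carving: 343 voxels (7×7×7)
step 1: project along x, AND mask (39/49) → |grid| = 273
step 2: project along y, AND mask (43/49) → |grid| = 241
step 3: project along z, AND mask (36/49) → |grid| = 179

179 voxels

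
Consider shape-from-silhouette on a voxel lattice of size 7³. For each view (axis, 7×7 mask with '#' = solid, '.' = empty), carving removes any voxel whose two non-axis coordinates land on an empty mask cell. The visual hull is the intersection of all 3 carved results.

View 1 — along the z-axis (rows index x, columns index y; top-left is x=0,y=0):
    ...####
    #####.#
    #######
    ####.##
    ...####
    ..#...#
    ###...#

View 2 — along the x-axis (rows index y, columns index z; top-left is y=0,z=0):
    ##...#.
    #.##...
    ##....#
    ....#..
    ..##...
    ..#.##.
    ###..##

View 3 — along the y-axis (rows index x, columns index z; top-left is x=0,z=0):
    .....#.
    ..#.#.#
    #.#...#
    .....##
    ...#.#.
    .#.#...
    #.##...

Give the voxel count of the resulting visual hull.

full grid |V| = 343
carve view 1 (along z, XY-mask fill 33/49): 231 voxels remain
carve view 2 (along x, YZ-mask fill 20/49): 99 voxels remain
carve view 3 (along y, XZ-mask fill 16/49): 35 voxels remain

|visual hull| = 35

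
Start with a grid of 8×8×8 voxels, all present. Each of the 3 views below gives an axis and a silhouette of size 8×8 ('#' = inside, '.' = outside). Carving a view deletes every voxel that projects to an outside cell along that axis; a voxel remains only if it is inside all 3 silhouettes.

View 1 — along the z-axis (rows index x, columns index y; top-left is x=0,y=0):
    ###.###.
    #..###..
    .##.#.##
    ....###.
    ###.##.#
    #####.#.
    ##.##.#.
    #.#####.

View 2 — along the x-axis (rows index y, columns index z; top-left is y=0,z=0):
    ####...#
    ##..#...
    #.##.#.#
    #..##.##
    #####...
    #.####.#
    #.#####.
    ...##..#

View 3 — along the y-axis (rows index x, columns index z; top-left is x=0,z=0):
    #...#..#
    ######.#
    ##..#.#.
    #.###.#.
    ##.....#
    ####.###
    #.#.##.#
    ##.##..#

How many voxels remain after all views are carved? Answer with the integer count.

before carving: 512 voxels (8×8×8)
[1] z-view keeps 41 columns → grid now 328
[2] x-view keeps 38 columns → grid now 202
[3] y-view keeps 39 columns → grid now 131

voxel count = 131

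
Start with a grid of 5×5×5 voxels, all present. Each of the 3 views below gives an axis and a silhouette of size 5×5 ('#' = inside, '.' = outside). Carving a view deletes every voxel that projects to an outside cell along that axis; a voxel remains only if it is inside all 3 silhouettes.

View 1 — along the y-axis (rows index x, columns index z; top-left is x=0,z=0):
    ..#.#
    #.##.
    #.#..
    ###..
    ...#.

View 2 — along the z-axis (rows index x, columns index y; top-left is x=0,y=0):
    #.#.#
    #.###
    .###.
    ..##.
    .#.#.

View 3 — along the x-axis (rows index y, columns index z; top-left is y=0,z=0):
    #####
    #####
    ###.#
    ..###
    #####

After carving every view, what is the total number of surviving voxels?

initial block: 5^3 = 125
carve view 1 (along y, XZ-mask fill 11/25): 55 voxels remain
carve view 2 (along z, XY-mask fill 14/25): 32 voxels remain
carve view 3 (along x, YZ-mask fill 22/25): 27 voxels remain

remaining voxels: 27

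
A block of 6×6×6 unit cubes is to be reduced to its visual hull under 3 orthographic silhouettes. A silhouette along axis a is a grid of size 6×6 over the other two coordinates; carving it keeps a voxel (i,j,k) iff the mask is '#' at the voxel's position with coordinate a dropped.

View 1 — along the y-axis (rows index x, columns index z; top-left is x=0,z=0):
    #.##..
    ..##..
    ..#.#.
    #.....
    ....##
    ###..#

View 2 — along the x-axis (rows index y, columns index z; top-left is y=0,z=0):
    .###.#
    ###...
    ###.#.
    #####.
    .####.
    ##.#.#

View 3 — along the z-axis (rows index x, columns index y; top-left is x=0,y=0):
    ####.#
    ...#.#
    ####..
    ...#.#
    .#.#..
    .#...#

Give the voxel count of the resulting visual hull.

initial block: 6^3 = 216
  1. axis=1 (XZ plane), |mask|=14  ⇒  voxels=84
  2. axis=0 (YZ plane), |mask|=24  ⇒  voxels=56
  3. axis=2 (XY plane), |mask|=17  ⇒  voxels=29

29 voxels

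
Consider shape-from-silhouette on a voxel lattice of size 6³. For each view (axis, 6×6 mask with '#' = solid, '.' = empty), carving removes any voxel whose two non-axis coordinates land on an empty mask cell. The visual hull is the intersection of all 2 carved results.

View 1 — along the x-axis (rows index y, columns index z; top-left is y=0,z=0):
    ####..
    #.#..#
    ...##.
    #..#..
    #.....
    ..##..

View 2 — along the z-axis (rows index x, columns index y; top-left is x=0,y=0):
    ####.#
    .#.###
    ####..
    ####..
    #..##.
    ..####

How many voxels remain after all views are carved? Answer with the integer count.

57 voxels

before carving: 216 voxels (6×6×6)
carve view 1 (along x, YZ-mask fill 14/36): 84 voxels remain
carve view 2 (along z, XY-mask fill 24/36): 57 voxels remain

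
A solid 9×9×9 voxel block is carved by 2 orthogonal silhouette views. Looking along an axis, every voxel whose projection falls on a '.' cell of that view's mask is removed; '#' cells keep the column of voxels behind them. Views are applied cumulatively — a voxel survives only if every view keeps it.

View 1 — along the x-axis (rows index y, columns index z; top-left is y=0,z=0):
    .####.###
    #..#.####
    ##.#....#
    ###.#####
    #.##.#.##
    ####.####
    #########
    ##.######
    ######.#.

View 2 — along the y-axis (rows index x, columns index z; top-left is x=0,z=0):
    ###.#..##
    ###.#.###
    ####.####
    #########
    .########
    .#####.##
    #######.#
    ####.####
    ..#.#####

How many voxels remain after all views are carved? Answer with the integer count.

full grid |V| = 729
after view 1 [x-axis, 63 of 81 cells solid] → remaining = 567
after view 2 [y-axis, 67 of 81 cells solid] → remaining = 468

voxel count = 468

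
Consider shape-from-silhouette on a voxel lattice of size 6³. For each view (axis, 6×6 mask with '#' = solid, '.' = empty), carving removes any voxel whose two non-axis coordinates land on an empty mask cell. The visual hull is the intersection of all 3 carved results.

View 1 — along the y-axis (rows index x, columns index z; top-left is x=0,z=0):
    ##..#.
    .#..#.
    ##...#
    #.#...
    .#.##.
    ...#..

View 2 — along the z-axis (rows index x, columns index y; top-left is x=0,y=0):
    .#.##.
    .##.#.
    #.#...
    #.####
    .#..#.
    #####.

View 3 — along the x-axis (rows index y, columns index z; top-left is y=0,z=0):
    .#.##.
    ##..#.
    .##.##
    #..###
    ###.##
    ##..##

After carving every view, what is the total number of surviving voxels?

before carving: 216 voxels (6×6×6)
[1] y-view keeps 14 columns → grid now 84
[2] z-view keeps 20 columns → grid now 42
[3] x-view keeps 23 columns → grid now 28

28 voxels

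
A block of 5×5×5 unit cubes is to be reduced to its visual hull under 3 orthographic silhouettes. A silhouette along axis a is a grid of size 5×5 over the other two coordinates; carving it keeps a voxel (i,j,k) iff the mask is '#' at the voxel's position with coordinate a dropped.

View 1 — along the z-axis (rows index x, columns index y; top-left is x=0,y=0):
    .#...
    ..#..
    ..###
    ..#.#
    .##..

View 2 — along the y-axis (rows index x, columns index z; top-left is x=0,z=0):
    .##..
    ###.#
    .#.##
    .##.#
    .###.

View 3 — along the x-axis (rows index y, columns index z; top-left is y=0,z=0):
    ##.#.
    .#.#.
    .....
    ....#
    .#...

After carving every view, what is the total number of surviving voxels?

start: 5×5×5 = 125 voxels
after view 1 [z-axis, 9 of 25 cells solid] → remaining = 45
after view 2 [y-axis, 15 of 25 cells solid] → remaining = 27
after view 3 [x-axis, 7 of 25 cells solid] → remaining = 6

|visual hull| = 6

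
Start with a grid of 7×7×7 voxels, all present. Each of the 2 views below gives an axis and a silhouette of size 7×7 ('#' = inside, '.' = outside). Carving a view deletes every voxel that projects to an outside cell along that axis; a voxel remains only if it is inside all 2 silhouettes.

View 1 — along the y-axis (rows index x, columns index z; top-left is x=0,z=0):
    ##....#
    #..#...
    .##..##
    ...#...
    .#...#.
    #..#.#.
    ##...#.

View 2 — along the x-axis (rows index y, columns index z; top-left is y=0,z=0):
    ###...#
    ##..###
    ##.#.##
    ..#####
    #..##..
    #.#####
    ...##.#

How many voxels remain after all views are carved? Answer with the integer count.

voxel count = 78

before carving: 343 voxels (7×7×7)
after view 1 [y-axis, 18 of 49 cells solid] → remaining = 126
after view 2 [x-axis, 31 of 49 cells solid] → remaining = 78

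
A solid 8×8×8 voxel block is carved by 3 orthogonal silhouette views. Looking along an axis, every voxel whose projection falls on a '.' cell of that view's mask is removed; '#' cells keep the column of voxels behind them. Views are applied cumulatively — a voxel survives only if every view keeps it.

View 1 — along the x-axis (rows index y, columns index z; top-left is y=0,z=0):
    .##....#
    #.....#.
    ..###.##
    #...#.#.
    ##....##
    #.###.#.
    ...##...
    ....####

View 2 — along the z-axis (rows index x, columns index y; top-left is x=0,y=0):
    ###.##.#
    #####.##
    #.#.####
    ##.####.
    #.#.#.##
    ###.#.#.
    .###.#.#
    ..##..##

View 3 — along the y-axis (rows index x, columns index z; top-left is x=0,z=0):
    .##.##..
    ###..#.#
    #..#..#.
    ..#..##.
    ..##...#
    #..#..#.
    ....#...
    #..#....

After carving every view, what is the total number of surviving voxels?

remaining voxels: 58

start: 8×8×8 = 512 voxels
[1] x-view keeps 28 columns → grid now 224
[2] z-view keeps 44 columns → grid now 155
[3] y-view keeps 24 columns → grid now 58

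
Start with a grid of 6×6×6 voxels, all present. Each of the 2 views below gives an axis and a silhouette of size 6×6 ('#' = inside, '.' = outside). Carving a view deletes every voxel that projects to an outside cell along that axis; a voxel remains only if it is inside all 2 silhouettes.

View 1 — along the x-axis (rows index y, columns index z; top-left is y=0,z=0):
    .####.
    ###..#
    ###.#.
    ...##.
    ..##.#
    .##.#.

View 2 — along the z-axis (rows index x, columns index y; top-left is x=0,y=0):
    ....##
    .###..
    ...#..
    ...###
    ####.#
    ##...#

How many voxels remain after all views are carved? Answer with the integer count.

start: 6×6×6 = 216 voxels
V1 x: intersect with YZ mask (20 set) -- 120 left
V2 z: intersect with XY mask (17 set) -- 54 left

54 voxels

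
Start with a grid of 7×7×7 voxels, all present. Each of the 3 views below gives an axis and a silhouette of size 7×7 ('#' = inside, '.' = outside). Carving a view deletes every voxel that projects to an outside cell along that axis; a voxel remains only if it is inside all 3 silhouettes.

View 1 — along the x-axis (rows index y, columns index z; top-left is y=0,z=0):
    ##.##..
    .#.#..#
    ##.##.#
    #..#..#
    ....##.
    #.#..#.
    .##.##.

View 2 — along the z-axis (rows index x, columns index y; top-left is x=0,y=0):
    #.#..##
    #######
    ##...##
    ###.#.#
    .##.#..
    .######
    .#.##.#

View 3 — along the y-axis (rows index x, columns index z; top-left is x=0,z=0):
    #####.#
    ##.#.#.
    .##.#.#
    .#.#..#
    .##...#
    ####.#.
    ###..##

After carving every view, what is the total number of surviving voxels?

initial block: 7^3 = 343
[1] x-view keeps 24 columns → grid now 168
[2] z-view keeps 33 columns → grid now 114
[3] y-view keeps 30 columns → grid now 72

72 voxels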